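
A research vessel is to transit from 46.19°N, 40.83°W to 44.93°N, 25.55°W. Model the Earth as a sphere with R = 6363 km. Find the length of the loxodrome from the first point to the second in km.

Δψ = ln[tan(π/4+φ₂/2)/tan(π/4+φ₁/2)] = -0.0314;  Δφ = -0.0220 rad,  Δλ = +0.2667 rad
q = Δφ/Δψ = 0.7001
d = R·√(Δφ² + q²Δλ²) = 6363·0.18800 = 1196 km

1196 km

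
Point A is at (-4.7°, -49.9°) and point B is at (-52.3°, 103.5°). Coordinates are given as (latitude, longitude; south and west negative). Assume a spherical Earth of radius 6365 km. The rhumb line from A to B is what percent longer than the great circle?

15.4%

Great circle: σ = 2.0716 rad → d_gc = Rσ = 13185.7 km
Rhumb: Δφ = -0.8308, Δλ = +2.6773, Δψ = -0.9926, q = Δφ/Δψ = 0.8370 → d_rh = R√(Δφ²+q²Δλ²) = 15212.1 km
Excess = (15212.1 − 13185.7) / 13185.7 = 2026.4 / 13185.7 = 15.37% ≈ 15.4%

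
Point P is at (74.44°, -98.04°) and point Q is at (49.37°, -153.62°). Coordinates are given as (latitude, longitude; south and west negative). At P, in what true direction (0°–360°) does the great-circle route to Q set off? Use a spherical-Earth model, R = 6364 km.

θ = atan2( sin Δλ·cos φ₂ ,  cos φ₁ sin φ₂ − sin φ₁ cos φ₂ cos Δλ )
  = atan2(-0.5372, -0.1510) = 254.30°

254.3°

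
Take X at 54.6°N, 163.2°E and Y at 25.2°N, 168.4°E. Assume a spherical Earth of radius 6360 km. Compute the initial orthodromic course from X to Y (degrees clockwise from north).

N = sin Δλ·cos φ₂ = +0.0820;  D = cos φ₁ sin φ₂ − sin φ₁ cos φ₂ cos Δλ = -0.4879
initial course = atan2(N, D) = 170.46°

170.5°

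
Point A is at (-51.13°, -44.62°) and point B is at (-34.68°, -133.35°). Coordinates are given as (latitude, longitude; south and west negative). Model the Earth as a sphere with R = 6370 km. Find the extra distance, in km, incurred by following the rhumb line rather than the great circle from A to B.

Great circle: cos σ = sin φ₁ sin φ₂ + cos φ₁ cos φ₂ cos Δλ,  σ = 1.0991 rad → d_gc = 7000.970 km
Rhumb line: Δψ = +0.3957, q = Δφ/Δψ = 0.7256, d_rh = R√(Δφ²+q²Δλ²) = 7387.473 km
Excess = 7387.473 − 7000.970 = 386.503 ≈ 387 km

387 km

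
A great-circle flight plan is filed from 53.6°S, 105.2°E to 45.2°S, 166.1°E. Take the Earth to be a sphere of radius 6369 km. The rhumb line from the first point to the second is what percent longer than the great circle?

Great circle: σ = 0.6849 rad → d_gc = Rσ = 4362.1 km
Rhumb: Δφ = +0.1466, Δλ = +1.0629, Δψ = +0.2260, q = Δφ/Δψ = 0.6486 → d_rh = R√(Δφ²+q²Δλ²) = 4489.0 km
Excess = (4489.0 − 4362.1) / 4362.1 = 126.9 / 4362.1 = 2.91% ≈ 2.9%

2.9%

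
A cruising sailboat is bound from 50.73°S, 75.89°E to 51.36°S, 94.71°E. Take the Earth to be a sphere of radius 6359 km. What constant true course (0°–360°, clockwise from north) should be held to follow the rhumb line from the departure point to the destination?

93.0°

Meridional parts: M(φ₁)=-1.0307, M(φ₂)=-1.0481 → ΔM = -0.0175;  Δλ = +0.3285 rad
tan C = Δλ / ΔM = -18.7811 → C = 93.05°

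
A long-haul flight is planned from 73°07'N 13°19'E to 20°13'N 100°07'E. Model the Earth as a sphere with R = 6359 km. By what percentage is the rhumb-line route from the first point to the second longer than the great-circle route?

Great circle: σ = 1.2176 rad → d_gc = Rσ = 7742.8 km
Rhumb: Δφ = -0.9233, Δλ = +1.5149, Δψ = -1.5474, q = Δφ/Δψ = 0.5967 → d_rh = R√(Δφ²+q²Δλ²) = 8216.5 km
Excess = (8216.5 − 7742.8) / 7742.8 = 473.7 / 7742.8 = 6.12% ≈ 6.1%

6.1%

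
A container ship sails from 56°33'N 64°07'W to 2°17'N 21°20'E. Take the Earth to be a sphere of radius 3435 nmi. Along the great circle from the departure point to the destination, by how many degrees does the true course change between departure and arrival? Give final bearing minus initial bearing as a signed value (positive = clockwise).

+54.0°

Initial bearing θ₁ = atan2(sin Δλ cos φ₂, cos φ₁ sin φ₂ − sin φ₁ cos φ₂ cos Δλ) = 92.54°
Final bearing θ₂ = (initial bearing from the destination back to the start) + 180° = 146.56°
Δθ = θ₂ − θ₁ = +54.0°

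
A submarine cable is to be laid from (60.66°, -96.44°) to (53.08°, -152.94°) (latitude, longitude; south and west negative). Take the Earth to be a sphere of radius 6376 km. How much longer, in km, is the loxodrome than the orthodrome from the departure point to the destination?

Great circle: cos σ = sin φ₁ sin φ₂ + cos φ₁ cos φ₂ cos Δλ,  σ = 0.5367 rad → d_gc = 3422.3 km
Rhumb line: Δψ = -0.2431, q = Δφ/Δψ = 0.5443, d_rh = R√(Δφ²+q²Δλ²) = 3524.4 km
Excess = 3524.4 − 3422.3 = 102.1 ≈ 102 km

102 km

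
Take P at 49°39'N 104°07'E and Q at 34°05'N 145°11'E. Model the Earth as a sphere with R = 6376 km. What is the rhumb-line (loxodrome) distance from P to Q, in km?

Δψ = ln[tan(π/4+φ₂/2)/tan(π/4+φ₁/2)] = -0.3678;  Δφ = -0.2717 rad,  Δλ = +0.7167 rad
q = Δφ/Δψ = 0.7387
d = R·√(Δφ² + q²Δλ²) = 6376·0.59509 = 3794 km

3794 km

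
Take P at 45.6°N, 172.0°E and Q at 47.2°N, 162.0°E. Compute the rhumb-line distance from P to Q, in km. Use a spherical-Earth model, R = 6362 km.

Rhumb course C = atan2(Δλ, Δψ) with Δψ = ln[tan(π/4+φ₂/2)/tan(π/4+φ₁/2)] = +0.0405, Δλ = -0.1745 → C = 283.06°
d = R·|Δφ| / |cos C| = 6362·0.02793 / 0.22603 = 786 km

786 km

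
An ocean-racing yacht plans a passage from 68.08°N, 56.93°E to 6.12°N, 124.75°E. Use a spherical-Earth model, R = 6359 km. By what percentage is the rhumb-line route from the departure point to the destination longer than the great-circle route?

2.7%

Great circle: σ = 1.3294 rad → d_gc = Rσ = 8453.8 km
Rhumb: Δφ = -1.0814, Δλ = +1.1837, Δψ = -1.5347, q = Δφ/Δψ = 0.7047 → d_rh = R√(Δφ²+q²Δλ²) = 8684.5 km
Excess = (8684.5 − 8453.8) / 8453.8 = 230.7 / 8453.8 = 2.73% ≈ 2.7%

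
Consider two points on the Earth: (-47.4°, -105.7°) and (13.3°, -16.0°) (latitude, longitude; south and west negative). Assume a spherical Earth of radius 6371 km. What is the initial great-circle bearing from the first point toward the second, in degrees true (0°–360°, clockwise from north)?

θ = atan2( sin Δλ·cos φ₂ ,  cos φ₁ sin φ₂ − sin φ₁ cos φ₂ cos Δλ )
  = atan2(+0.9732, +0.1595) = 80.69°

80.7°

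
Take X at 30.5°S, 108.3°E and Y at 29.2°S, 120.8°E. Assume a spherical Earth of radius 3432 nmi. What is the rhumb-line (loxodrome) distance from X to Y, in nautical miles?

Δψ = ln[tan(π/4+φ₂/2)/tan(π/4+φ₁/2)] = +0.0262;  Δφ = +0.0227 rad,  Δλ = +0.2182 rad
q = Δφ/Δψ = 0.8673
d = R·√(Δφ² + q²Δλ²) = 3432·0.19057 = 654 nmi

654 nmi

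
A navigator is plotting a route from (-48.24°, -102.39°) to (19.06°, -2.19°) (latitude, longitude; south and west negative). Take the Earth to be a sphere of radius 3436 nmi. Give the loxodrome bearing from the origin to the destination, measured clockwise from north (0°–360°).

Meridional parts: M(φ₁)=-0.9637, M(φ₂)=+0.3390 → ΔM = +1.3027;  Δλ = +1.7488 rad
tan C = Δλ / ΔM = +1.3424 → C = 53.32°

53.3°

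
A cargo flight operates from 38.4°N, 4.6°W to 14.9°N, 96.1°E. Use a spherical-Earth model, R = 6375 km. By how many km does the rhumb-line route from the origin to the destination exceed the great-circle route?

Great circle: cos σ = sin φ₁ sin φ₂ + cos φ₁ cos φ₂ cos Δλ,  σ = 1.5517 rad → d_gc = 9892.0 km
Rhumb line: Δψ = -0.4638, q = Δφ/Δψ = 0.8843, d_rh = R√(Δφ²+q²Δλ²) = 10246.8 km
Excess = 10246.8 − 9892.0 = 354.8 ≈ 355 km

355 km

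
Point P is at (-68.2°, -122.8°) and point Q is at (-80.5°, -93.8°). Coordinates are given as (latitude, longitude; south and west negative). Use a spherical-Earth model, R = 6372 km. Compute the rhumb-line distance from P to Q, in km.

1597 km

Δψ = ln[tan(π/4+φ₂/2)/tan(π/4+φ₁/2)] = -0.8405;  Δφ = -0.2147 rad,  Δλ = +0.5061 rad
q = Δφ/Δψ = 0.2554
d = R·√(Δφ² + q²Δλ²) = 6372·0.25060 = 1597 km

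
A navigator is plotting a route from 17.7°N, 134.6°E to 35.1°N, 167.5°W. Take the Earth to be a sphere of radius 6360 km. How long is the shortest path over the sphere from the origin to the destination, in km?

5985 km

Haversine: a = sin²(Δφ/2)+cos φ₁ cos φ₂ sin²(Δλ/2) = 0.20550;  σ = 2·atan2(√a,√(1−a))
σ = 53.914° → d = Rσ = 6360·0.94097 = 5985 km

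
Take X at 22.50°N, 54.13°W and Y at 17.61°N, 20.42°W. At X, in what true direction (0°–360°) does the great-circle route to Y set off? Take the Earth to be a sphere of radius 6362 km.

θ = atan2( sin Δλ·cos φ₂ ,  cos φ₁ sin φ₂ − sin φ₁ cos φ₂ cos Δλ )
  = atan2(+0.5290, -0.0239) = 92.59°

92.6°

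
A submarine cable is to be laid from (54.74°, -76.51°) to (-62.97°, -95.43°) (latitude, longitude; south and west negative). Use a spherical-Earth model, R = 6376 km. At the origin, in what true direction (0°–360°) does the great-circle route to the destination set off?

θ = atan2( sin Δλ·cos φ₂ ,  cos φ₁ sin φ₂ − sin φ₁ cos φ₂ cos Δλ )
  = atan2(-0.1474, -0.8653) = 189.66°

189.7°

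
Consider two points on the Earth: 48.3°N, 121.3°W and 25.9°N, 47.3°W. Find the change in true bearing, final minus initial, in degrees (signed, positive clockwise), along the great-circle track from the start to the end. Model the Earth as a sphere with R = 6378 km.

+49.7°

At departure: θ₁ = atan2(sin Δλ cos φ₂, cos φ₁ sin φ₂ − sin φ₁ cos φ₂ cos Δλ) = 83.05°
At arrival: θ₂ = atan2(sin Δλ cos φ₁, −cos φ₂ sin φ₁ + sin φ₂ cos φ₁ cos Δλ) = 132.77°
Δθ = θ₂ − θ₁ = +49.7°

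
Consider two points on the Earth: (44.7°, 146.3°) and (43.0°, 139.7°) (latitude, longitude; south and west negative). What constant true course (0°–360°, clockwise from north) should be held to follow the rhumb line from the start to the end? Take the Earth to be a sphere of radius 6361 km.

Meridional parts: M(φ₁)=+0.8740, M(φ₂)=+0.8328 → ΔM = -0.0411;  Δλ = -0.1152 rad
tan C = Δλ / ΔM = +2.7995 → C = 250.34°

250.3°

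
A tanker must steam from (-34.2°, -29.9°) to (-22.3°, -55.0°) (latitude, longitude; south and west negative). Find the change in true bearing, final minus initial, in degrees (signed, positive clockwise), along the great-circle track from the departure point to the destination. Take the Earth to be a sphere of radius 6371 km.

+12.1°

At departure: θ₁ = atan2(sin Δλ cos φ₂, cos φ₁ sin φ₂ − sin φ₁ cos φ₂ cos Δλ) = 291.81°
At arrival: θ₂ = atan2(sin Δλ cos φ₁, −cos φ₂ sin φ₁ + sin φ₂ cos φ₁ cos Δλ) = 303.91°
Δθ = θ₂ − θ₁ = +12.1°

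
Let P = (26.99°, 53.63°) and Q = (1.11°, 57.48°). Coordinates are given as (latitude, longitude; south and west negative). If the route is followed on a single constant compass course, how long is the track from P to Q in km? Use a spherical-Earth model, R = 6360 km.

2902 km

Δψ = ln[tan(π/4+φ₂/2)/tan(π/4+φ₁/2)] = -0.4701;  Δφ = -0.4517 rad,  Δλ = +0.0672 rad
q = Δφ/Δψ = 0.9607
d = R·√(Δφ² + q²Δλ²) = 6360·0.45628 = 2902 km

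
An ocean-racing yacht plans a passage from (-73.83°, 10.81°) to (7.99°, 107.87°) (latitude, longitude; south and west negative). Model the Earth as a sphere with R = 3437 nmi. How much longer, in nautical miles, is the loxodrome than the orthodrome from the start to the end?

Great circle: cos σ = sin φ₁ sin φ₂ + cos φ₁ cos φ₂ cos Δλ,  σ = 1.7390 rad → d_gc = 5976.9 nmi
Rhumb line: Δψ = +2.0915, q = Δφ/Δψ = 0.6828, d_rh = R√(Δφ²+q²Δλ²) = 6316.2 nmi
Excess = 6316.2 − 5976.9 = 339.3 ≈ 339 nmi

339 nmi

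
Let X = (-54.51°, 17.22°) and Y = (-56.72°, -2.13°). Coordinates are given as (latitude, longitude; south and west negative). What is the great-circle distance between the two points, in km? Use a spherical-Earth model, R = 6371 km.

1235 km

cos σ = sin φ₁ sin φ₂ + cos φ₁ cos φ₂ cos Δλ
      = sin(-54.51°)sin(-56.72°) + cos(-54.51°)cos(-56.72°)cos(-19.35°) = 0.9813
σ = 11.109° → d = Rσ = 6371·0.19390 = 1235 km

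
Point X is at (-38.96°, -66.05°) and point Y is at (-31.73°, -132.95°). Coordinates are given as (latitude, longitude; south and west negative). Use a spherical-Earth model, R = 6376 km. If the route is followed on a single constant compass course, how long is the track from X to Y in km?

Rhumb course C = atan2(Δλ, Δψ) with Δψ = ln[tan(π/4+φ₂/2)/tan(π/4+φ₁/2)] = +0.1549, Δλ = -1.1676 → C = 277.56°
d = R·|Δφ| / |cos C| = 6376·0.12619 / 0.13152 = 6118 km

6118 km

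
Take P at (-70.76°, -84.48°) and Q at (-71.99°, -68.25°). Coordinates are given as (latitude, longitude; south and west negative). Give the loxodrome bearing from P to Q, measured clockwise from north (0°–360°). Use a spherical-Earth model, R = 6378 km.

103.4°

Δψ = ln[tan(π/4+φ₂/2)/tan(π/4+φ₁/2)] = -0.0672
Δλ = +0.2833 rad (taken the short way round)
course = atan2(Δλ, Δψ) = 103.35°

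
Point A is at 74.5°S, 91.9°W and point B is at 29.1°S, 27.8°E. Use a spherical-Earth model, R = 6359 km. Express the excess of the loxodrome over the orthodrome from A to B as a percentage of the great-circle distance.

14.1%

Great circle: σ = 1.2101 rad → d_gc = Rσ = 7694.8 km
Rhumb: Δφ = +0.7924, Δλ = +2.0892, Δψ = +1.4632, q = Δφ/Δψ = 0.5416 → d_rh = R√(Δφ²+q²Δλ²) = 8783.5 km
Excess = (8783.5 − 7694.8) / 7694.8 = 1088.7 / 7694.8 = 14.149% ≈ 14.1%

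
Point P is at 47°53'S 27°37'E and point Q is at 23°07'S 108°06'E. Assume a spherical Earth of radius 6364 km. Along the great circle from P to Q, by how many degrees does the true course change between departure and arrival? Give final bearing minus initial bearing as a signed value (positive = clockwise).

-53.4°

At departure: θ₁ = atan2(sin Δλ cos φ₂, cos φ₁ sin φ₂ − sin φ₁ cos φ₂ cos Δλ) = 99.42°
At arrival: θ₂ = atan2(sin Δλ cos φ₁, −cos φ₂ sin φ₁ + sin φ₂ cos φ₁ cos Δλ) = 46.00°
Δθ = θ₂ − θ₁ = -53.4°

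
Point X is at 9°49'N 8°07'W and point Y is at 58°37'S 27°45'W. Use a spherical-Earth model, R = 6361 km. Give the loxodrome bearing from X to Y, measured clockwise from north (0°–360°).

Δψ = ln[tan(π/4+φ₂/2)/tan(π/4+φ₁/2)] = -1.4418
Δλ = -0.3427 rad (taken the short way round)
course = atan2(Δλ, Δψ) = 193.37°

193.4°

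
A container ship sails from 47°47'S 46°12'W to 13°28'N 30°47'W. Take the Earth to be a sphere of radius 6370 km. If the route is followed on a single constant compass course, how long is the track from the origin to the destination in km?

Rhumb course C = atan2(Δλ, Δψ) with Δψ = ln[tan(π/4+φ₂/2)/tan(π/4+φ₁/2)] = +1.1891, Δλ = +0.2691 → C = 12.75°
d = R·|Δφ| / |cos C| = 6370·1.06901 / 0.97534 = 6982 km

6982 km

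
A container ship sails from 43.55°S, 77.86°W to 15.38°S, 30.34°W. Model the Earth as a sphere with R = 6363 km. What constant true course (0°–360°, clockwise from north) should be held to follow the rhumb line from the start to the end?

55.3°

Δψ = ln[tan(π/4+φ₂/2)/tan(π/4+φ₁/2)] = +0.5743
Δλ = +0.8294 rad (taken the short way round)
course = atan2(Δλ, Δψ) = 55.30°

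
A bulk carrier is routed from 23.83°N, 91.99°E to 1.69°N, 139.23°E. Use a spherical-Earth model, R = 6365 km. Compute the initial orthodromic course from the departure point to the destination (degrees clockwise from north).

N = sin Δλ·cos φ₂ = +0.7339;  D = cos φ₁ sin φ₂ − sin φ₁ cos φ₂ cos Δλ = -0.2472
initial course = atan2(N, D) = 108.62°

108.6°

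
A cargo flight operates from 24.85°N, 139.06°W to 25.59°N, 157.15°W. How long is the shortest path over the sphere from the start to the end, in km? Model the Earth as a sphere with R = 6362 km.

1818 km

Haversine: a = sin²(Δφ/2)+cos φ₁ cos φ₂ sin²(Δλ/2) = 0.02027;  σ = 2·atan2(√a,√(1−a))
σ = 16.370° → d = Rσ = 6362·0.28571 = 1818 km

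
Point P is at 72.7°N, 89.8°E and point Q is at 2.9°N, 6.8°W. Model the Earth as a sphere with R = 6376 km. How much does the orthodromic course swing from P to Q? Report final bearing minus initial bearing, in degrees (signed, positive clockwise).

-80.0°

At departure: θ₁ = atan2(sin Δλ cos φ₂, cos φ₁ sin φ₂ − sin φ₁ cos φ₂ cos Δλ) = 277.16°
At arrival: θ₂ = atan2(sin Δλ cos φ₁, −cos φ₂ sin φ₁ + sin φ₂ cos φ₁ cos Δλ) = 197.18°
Δθ = θ₂ − θ₁ = -80.0°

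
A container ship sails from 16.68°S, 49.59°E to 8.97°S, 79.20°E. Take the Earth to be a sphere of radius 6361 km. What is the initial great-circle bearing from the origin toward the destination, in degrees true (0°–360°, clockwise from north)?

78.7°

θ = atan2( sin Δλ·cos φ₂ ,  cos φ₁ sin φ₂ − sin φ₁ cos φ₂ cos Δλ )
  = atan2(+0.4881, +0.0971) = 78.74°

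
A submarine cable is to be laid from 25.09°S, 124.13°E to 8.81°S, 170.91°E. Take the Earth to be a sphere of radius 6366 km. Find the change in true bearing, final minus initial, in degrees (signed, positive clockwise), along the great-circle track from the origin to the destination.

At departure: θ₁ = atan2(sin Δλ cos φ₂, cos φ₁ sin φ₂ − sin φ₁ cos φ₂ cos Δλ) = 78.37°
At arrival: θ₂ = atan2(sin Δλ cos φ₁, −cos φ₂ sin φ₁ + sin φ₂ cos φ₁ cos Δλ) = 63.85°
Δθ = θ₂ − θ₁ = -14.5°

-14.5°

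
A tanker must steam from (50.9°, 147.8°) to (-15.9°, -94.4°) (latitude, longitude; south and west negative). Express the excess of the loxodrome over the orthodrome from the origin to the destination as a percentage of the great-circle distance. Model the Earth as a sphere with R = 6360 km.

Great circle: σ = 2.0892 rad → d_gc = Rσ = 13287.3 km
Rhumb: Δφ = -1.1659, Δλ = +2.0560, Δψ = -1.3165, q = Δφ/Δψ = 0.8856 → d_rh = R√(Δφ²+q²Δλ²) = 13750.7 km
Excess = (13750.7 − 13287.3) / 13287.3 = 463.4 / 13287.3 = 3.49% ≈ 3.5%

3.5%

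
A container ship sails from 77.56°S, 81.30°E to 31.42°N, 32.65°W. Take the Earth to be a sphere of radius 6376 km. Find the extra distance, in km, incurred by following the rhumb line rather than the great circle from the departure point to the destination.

896 km

Great circle: cos σ = sin φ₁ sin φ₂ + cos φ₁ cos φ₂ cos Δλ,  σ = 2.1941 rad → d_gc = 13989.4 km
Rhumb line: Δψ = +2.7947, q = Δφ/Δψ = 0.6806, d_rh = R√(Δφ²+q²Δλ²) = 14885.0 km
Excess = 14885.0 − 13989.4 = 895.6 ≈ 896 km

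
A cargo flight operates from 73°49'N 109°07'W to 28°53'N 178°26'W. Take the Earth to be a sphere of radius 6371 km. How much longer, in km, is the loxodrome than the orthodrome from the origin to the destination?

260 km

Great circle: cos σ = sin φ₁ sin φ₂ + cos φ₁ cos φ₂ cos Δλ,  σ = 0.9883 rad → d_gc = 6296.7 km
Rhumb line: Δψ = -1.4238, q = Δφ/Δψ = 0.5508, d_rh = R√(Δφ²+q²Δλ²) = 6556.5 km
Excess = 6556.5 − 6296.7 = 259.8 ≈ 260 km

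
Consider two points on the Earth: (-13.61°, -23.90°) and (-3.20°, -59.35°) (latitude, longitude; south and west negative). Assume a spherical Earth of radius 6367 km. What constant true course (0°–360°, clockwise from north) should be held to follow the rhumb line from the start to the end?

Meridional parts: M(φ₁)=-0.2398, M(φ₂)=-0.0559 → ΔM = +0.1839;  Δλ = -0.6187 rad
tan C = Δλ / ΔM = -3.3640 → C = 286.56°

286.6°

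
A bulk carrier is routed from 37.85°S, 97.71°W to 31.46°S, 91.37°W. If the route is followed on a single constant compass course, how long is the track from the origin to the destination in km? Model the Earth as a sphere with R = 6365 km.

Δψ = ln[tan(π/4+φ₂/2)/tan(π/4+φ₁/2)] = +0.1357;  Δφ = +0.1115 rad,  Δλ = +0.1107 rad
q = Δφ/Δψ = 0.8218
d = R·√(Δφ² + q²Δλ²) = 6365·0.14390 = 916 km

916 km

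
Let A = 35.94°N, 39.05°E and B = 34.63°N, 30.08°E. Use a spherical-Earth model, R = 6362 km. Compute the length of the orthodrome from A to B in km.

826 km

cos σ = sin φ₁ sin φ₂ + cos φ₁ cos φ₂ cos Δλ
      = sin(35.94°)sin(34.63°) + cos(35.94°)cos(34.63°)cos(-8.97°) = 0.9916
σ = 7.436° → d = Rσ = 6362·0.12977 = 826 km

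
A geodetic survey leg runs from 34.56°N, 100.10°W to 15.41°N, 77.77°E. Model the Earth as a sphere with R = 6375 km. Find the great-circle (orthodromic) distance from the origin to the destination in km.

14463 km

cos σ = sin φ₁ sin φ₂ + cos φ₁ cos φ₂ cos Δλ
      = sin(34.56°)sin(15.41°) + cos(34.56°)cos(15.41°)cos(177.87°) = -0.6426
σ = 129.989° → d = Rσ = 6375·2.26874 = 14463 km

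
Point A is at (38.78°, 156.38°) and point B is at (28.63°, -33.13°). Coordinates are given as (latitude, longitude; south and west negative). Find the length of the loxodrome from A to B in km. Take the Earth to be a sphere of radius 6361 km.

Δψ = ln[tan(π/4+φ₂/2)/tan(π/4+φ₁/2)] = -0.2135;  Δφ = -0.1772 rad,  Δλ = +2.9756 rad
q = Δφ/Δψ = 0.8298
d = R·√(Δφ² + q²Δλ²) = 6361·2.47564 = 15748 km

15748 km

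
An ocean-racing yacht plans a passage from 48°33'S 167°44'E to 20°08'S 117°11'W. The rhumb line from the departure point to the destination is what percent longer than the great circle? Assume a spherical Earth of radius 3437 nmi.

2.7%

Great circle: σ = 1.1396 rad → d_gc = Rσ = 3916.7 nmi
Rhumb: Δφ = +0.4960, Δλ = +1.3105, Δψ = +0.6130, q = Δφ/Δψ = 0.8090 → d_rh = R√(Δφ²+q²Δλ²) = 4022.9 nmi
Excess = (4022.9 − 3916.7) / 3916.7 = 106.2 / 3916.7 = 2.71% ≈ 2.7%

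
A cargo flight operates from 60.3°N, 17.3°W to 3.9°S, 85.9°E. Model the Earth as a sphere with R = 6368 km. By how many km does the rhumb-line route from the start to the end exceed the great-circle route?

547 km

Great circle: cos σ = sin φ₁ sin φ₂ + cos φ₁ cos φ₂ cos Δλ,  σ = 1.7436 rad → d_gc = 11103.32 km
Rhumb line: Δψ = -1.3956, q = Δφ/Δψ = 0.8029, d_rh = R√(Δφ²+q²Δλ²) = 11649.84 km
Excess = 11649.84 − 11103.32 = 546.52 ≈ 547 km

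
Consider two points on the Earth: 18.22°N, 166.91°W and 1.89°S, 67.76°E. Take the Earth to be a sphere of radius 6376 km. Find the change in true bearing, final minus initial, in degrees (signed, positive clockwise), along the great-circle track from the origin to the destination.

-31.2°

At departure: θ₁ = atan2(sin Δλ cos φ₂, cos φ₁ sin φ₂ − sin φ₁ cos φ₂ cos Δλ) = 280.38°
At arrival: θ₂ = atan2(sin Δλ cos φ₁, −cos φ₂ sin φ₁ + sin φ₂ cos φ₁ cos Δλ) = 249.20°
Δθ = θ₂ − θ₁ = -31.2°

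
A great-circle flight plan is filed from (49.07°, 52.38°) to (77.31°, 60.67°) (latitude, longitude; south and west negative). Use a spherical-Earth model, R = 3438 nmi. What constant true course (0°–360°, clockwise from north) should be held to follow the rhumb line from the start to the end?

Meridional parts: M(φ₁)=+0.9857, M(φ₂)=+2.1965 → ΔM = +1.2108;  Δλ = +0.1447 rad
tan C = Δλ / ΔM = +0.1195 → C = 6.81°

6.8°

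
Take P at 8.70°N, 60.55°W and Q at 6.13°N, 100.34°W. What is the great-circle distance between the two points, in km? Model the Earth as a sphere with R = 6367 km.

4392 km

Haversine: a = sin²(Δφ/2)+cos φ₁ cos φ₂ sin²(Δλ/2) = 0.11432;  σ = 2·atan2(√a,√(1−a))
σ = 39.524° → d = Rσ = 6367·0.68982 = 4392 km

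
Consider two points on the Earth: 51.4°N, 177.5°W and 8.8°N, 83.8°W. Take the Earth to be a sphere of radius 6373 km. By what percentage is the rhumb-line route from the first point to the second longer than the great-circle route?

Great circle: σ = 1.4909 rad → d_gc = Rσ = 9501.7 km
Rhumb: Δφ = -0.7435, Δλ = +1.6354, Δψ = -0.8951, q = Δφ/Δψ = 0.8307 → d_rh = R√(Δφ²+q²Δλ²) = 9869.4 km
Excess = (9869.4 − 9501.7) / 9501.7 = 367.7 / 9501.7 = 3.87% ≈ 3.9%

3.9%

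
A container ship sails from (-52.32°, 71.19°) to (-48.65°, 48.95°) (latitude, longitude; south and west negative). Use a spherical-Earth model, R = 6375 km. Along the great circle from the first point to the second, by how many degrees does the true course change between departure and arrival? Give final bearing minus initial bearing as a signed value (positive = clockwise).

At departure: θ₁ = atan2(sin Δλ cos φ₂, cos φ₁ sin φ₂ − sin φ₁ cos φ₂ cos Δλ) = 275.73°
At arrival: θ₂ = atan2(sin Δλ cos φ₁, −cos φ₂ sin φ₁ + sin φ₂ cos φ₁ cos Δλ) = 292.99°
Δθ = θ₂ − θ₁ = +17.3°

+17.3°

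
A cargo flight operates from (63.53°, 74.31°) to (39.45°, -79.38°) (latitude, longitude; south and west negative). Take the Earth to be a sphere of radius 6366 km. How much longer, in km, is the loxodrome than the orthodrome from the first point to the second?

2316 km

Great circle: cos σ = sin φ₁ sin φ₂ + cos φ₁ cos φ₂ cos Δλ,  σ = 1.3075 rad → d_gc = 8323.5 km
Rhumb line: Δψ = -0.6969, q = Δφ/Δψ = 0.6030, d_rh = R√(Δφ²+q²Δλ²) = 10639.6 km
Excess = 10639.6 − 8323.5 = 2316.1 ≈ 2316 km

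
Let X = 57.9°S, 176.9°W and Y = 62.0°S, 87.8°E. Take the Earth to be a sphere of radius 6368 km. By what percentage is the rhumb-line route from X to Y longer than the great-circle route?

9.9%

Great circle: σ = 0.7599 rad → d_gc = Rσ = 4838.9 km
Rhumb: Δφ = -0.0716, Δλ = -1.6633, Δψ = -0.1431, q = Δφ/Δψ = 0.5000 → d_rh = R√(Δφ²+q²Δλ²) = 5315.6 km
Excess = (5315.6 − 4838.9) / 4838.9 = 476.7 / 4838.9 = 9.851% ≈ 9.9%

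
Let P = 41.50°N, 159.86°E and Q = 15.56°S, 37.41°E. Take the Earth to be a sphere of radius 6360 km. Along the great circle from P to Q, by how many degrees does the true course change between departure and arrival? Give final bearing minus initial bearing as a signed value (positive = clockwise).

-49.9°

Initial bearing θ₁ = atan2(sin Δλ cos φ₂, cos φ₁ sin φ₂ − sin φ₁ cos φ₂ cos Δλ) = 279.88°
Final bearing θ₂ = (initial bearing from the destination back to the start) + 180° = 229.99°
Δθ = θ₂ − θ₁ = -49.9°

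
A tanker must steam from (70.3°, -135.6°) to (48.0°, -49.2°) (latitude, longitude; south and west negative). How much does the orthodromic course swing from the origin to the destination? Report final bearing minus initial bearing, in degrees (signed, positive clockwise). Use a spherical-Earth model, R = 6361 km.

+78.8°

Initial bearing θ₁ = atan2(sin Δλ cos φ₂, cos φ₁ sin φ₂ − sin φ₁ cos φ₂ cos Δλ) = 72.47°
Final bearing θ₂ = (initial bearing from the destination back to the start) + 180° = 151.29°
Δθ = θ₂ − θ₁ = +78.8°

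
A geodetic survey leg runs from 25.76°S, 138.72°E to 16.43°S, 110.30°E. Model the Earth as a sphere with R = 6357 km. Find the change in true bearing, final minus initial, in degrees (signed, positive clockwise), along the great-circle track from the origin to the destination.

+10.4°

Initial bearing θ₁ = atan2(sin Δλ cos φ₂, cos φ₁ sin φ₂ − sin φ₁ cos φ₂ cos Δλ) = 283.77°
Final bearing θ₂ = (initial bearing from the destination back to the start) + 180° = 294.22°
Δθ = θ₂ − θ₁ = +10.4°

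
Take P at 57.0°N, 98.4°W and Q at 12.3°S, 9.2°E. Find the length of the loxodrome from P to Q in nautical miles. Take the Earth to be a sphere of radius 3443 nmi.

6865 nmi

Δψ = ln[tan(π/4+φ₂/2)/tan(π/4+φ₁/2)] = -1.4330;  Δφ = -1.2095 rad,  Δλ = +1.8780 rad
q = Δφ/Δψ = 0.8440
d = R·√(Δφ² + q²Δλ²) = 3443·1.99383 = 6865 nmi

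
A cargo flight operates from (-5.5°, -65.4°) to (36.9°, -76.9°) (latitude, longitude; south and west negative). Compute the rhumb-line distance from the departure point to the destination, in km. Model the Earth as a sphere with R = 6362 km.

Δψ = ln[tan(π/4+φ₂/2)/tan(π/4+φ₁/2)] = +0.7899;  Δφ = +0.7400 rad,  Δλ = -0.2007 rad
q = Δφ/Δψ = 0.9368
d = R·√(Δφ² + q²Δλ²) = 6362·0.76353 = 4858 km

4858 km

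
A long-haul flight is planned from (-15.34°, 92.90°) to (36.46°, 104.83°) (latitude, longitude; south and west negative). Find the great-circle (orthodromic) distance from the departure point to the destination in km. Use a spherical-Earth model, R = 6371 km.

cos σ = sin φ₁ sin φ₂ + cos φ₁ cos φ₂ cos Δλ
      = sin(-15.34°)sin(36.46°) + cos(-15.34°)cos(36.46°)cos(11.93°) = 0.6017
σ = 53.011° → d = Rσ = 6371·0.92522 = 5895 km

5895 km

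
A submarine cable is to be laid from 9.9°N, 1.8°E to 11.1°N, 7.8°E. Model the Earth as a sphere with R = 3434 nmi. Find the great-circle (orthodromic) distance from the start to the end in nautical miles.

361 nmi

Haversine: a = sin²(Δφ/2)+cos φ₁ cos φ₂ sin²(Δλ/2) = 0.00276;  σ = 2·atan2(√a,√(1−a))
σ = 6.020° → d = Rσ = 3434·0.10507 = 361 nmi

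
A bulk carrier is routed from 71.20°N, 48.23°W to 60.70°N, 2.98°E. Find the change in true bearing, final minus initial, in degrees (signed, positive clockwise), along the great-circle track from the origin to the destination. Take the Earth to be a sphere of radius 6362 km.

+47.4°

At departure: θ₁ = atan2(sin Δλ cos φ₂, cos φ₁ sin φ₂ − sin φ₁ cos φ₂ cos Δλ) = 91.38°
At arrival: θ₂ = atan2(sin Δλ cos φ₁, −cos φ₂ sin φ₁ + sin φ₂ cos φ₁ cos Δλ) = 138.83°
Δθ = θ₂ − θ₁ = +47.4°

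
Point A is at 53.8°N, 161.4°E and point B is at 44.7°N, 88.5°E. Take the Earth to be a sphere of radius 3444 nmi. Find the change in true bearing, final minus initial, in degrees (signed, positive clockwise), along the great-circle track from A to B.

At departure: θ₁ = atan2(sin Δλ cos φ₂, cos φ₁ sin φ₂ − sin φ₁ cos φ₂ cos Δλ) = 289.96°
At arrival: θ₂ = atan2(sin Δλ cos φ₁, −cos φ₂ sin φ₁ + sin φ₂ cos φ₁ cos Δλ) = 231.35°
Δθ = θ₂ − θ₁ = -58.6°

-58.6°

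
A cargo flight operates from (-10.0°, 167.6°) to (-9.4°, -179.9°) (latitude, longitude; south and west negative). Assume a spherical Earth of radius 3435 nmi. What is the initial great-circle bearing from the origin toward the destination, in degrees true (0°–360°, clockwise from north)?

88.3°

θ = atan2( sin Δλ·cos φ₂ ,  cos φ₁ sin φ₂ − sin φ₁ cos φ₂ cos Δλ )
  = atan2(+0.2135, +0.0064) = 88.28°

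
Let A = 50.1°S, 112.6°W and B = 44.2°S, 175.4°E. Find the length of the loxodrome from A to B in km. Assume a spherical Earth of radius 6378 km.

Rhumb course C = atan2(Δλ, Δψ) with Δψ = ln[tan(π/4+φ₂/2)/tan(π/4+φ₁/2)] = +0.1516, Δλ = -1.2566 → C = 276.88°
d = R·|Δφ| / |cos C| = 6378·0.10297 / 0.11980 = 5482 km

5482 km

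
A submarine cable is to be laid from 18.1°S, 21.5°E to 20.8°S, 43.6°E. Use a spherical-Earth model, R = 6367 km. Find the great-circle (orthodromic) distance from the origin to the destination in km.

Haversine: a = sin²(Δφ/2)+cos φ₁ cos φ₂ sin²(Δλ/2) = 0.03320;  σ = 2·atan2(√a,√(1−a))
σ = 20.996° → d = Rσ = 6367·0.36645 = 2333 km

2333 km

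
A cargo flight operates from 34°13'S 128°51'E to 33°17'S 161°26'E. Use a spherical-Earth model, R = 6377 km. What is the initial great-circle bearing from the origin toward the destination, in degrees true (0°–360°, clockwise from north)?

θ = atan2( sin Δλ·cos φ₂ ,  cos φ₁ sin φ₂ − sin φ₁ cos φ₂ cos Δλ )
  = atan2(+0.4502, -0.0577) = 97.30°

97.3°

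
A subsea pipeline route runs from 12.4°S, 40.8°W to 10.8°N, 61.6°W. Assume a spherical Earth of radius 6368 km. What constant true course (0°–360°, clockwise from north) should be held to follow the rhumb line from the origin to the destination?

Meridional parts: M(φ₁)=-0.2181, M(φ₂)=+0.1896 → ΔM = +0.4078;  Δλ = -0.3630 rad
tan C = Δλ / ΔM = -0.8903 → C = 318.32°

318.3°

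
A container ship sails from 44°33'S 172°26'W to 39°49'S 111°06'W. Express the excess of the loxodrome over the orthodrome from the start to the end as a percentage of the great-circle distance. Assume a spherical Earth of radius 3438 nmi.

2.3%

Great circle: σ = 0.7787 rad → d_gc = Rσ = 2677.3 nmi
Rhumb: Δφ = +0.0826, Δλ = +1.0705, Δψ = +0.1116, q = Δφ/Δψ = 0.7404 → d_rh = R√(Δφ²+q²Δλ²) = 2739.8 nmi
Excess = (2739.8 − 2677.3) / 2677.3 = 62.5 / 2677.3 = 2.33% ≈ 2.3%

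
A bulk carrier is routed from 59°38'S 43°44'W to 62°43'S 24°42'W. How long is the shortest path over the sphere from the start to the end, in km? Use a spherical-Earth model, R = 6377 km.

1073 km

Haversine: a = sin²(Δφ/2)+cos φ₁ cos φ₂ sin²(Δλ/2) = 0.00706;  σ = 2·atan2(√a,√(1−a))
σ = 9.639° → d = Rσ = 6377·0.16823 = 1073 km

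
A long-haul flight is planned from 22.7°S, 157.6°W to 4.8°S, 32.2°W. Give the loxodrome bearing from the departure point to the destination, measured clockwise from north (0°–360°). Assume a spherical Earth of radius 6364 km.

81.6°

Meridional parts: M(φ₁)=-0.4070, M(φ₂)=-0.0839 → ΔM = +0.3231;  Δλ = +2.1886 rad
tan C = Δλ / ΔM = +6.7737 → C = 81.60°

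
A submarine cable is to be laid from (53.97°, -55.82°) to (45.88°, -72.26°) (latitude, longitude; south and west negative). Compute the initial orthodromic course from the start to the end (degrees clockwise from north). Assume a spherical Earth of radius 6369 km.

239.1°

θ = atan2( sin Δλ·cos φ₂ ,  cos φ₁ sin φ₂ − sin φ₁ cos φ₂ cos Δλ )
  = atan2(-0.1970, -0.1177) = 239.14°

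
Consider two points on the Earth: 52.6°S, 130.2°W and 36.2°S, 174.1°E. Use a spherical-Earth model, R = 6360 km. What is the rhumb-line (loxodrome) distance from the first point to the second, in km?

4737 km

Δψ = ln[tan(π/4+φ₂/2)/tan(π/4+φ₁/2)] = +0.4047;  Δφ = +0.2862 rad,  Δλ = -0.9721 rad
q = Δφ/Δψ = 0.7073
d = R·√(Δφ² + q²Δλ²) = 6360·0.74479 = 4737 km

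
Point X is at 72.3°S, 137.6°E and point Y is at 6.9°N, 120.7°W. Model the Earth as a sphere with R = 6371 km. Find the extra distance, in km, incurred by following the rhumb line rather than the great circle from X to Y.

Great circle: cos σ = sin φ₁ sin φ₂ + cos φ₁ cos φ₂ cos Δλ,  σ = 1.7474 rad → d_gc = 11132.5 km
Rhumb line: Δψ = +1.9805, q = Δφ/Δψ = 0.6979, d_rh = R√(Δφ²+q²Δλ²) = 11825.9 km
Excess = 11825.9 − 11132.5 = 693.4 ≈ 693 km

693 km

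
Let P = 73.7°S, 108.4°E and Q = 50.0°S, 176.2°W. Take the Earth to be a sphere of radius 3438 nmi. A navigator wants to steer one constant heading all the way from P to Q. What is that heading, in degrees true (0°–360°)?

54.7°

Δψ = ln[tan(π/4+φ₂/2)/tan(π/4+φ₁/2)] = +0.9327
Δλ = +1.3160 rad (taken the short way round)
course = atan2(Δλ, Δψ) = 54.67°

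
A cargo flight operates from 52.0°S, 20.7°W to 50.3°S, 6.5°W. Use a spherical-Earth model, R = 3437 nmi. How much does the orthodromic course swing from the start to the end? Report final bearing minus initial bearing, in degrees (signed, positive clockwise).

-11.1°

At departure: θ₁ = atan2(sin Δλ cos φ₂, cos φ₁ sin φ₂ − sin φ₁ cos φ₂ cos Δλ) = 84.79°
At arrival: θ₂ = atan2(sin Δλ cos φ₁, −cos φ₂ sin φ₁ + sin φ₂ cos φ₁ cos Δλ) = 73.71°
Δθ = θ₂ − θ₁ = -11.1°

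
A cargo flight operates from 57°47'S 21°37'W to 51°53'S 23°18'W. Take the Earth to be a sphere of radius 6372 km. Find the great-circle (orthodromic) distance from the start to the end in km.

cos σ = sin φ₁ sin φ₂ + cos φ₁ cos φ₂ cos Δλ
      = sin(-57.78°)sin(-51.88°) + cos(-57.78°)cos(-51.88°)cos(-1.68°) = 0.9946
σ = 5.979° → d = Rσ = 6372·0.10435 = 665 km

665 km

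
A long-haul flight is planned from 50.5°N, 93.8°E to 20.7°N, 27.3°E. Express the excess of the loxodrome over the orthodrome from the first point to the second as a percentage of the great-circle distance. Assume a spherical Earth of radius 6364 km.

2.2%

Great circle: σ = 1.0356 rad → d_gc = Rσ = 6590.5 km
Rhumb: Δφ = -0.5201, Δλ = -1.1606, Δψ = -0.6549, q = Δφ/Δψ = 0.7942 → d_rh = R√(Δφ²+q²Δλ²) = 6735.3 km
Excess = (6735.3 − 6590.5) / 6590.5 = 144.8 / 6590.5 = 2.20% ≈ 2.2%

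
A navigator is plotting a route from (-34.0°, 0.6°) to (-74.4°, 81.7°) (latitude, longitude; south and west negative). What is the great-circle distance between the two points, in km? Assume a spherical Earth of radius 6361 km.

6110 km

Haversine: a = sin²(Δφ/2)+cos φ₁ cos φ₂ sin²(Δλ/2) = 0.21346;  σ = 2·atan2(√a,√(1−a))
σ = 55.034° → d = Rσ = 6361·0.96053 = 6110 km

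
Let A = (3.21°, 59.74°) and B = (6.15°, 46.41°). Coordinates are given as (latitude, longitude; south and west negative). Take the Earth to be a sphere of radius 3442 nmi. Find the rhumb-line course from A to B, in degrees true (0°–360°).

282.5°

Δψ = ln[tan(π/4+φ₂/2)/tan(π/4+φ₁/2)] = +0.0515
Δλ = -0.2327 rad (taken the short way round)
course = atan2(Δλ, Δψ) = 282.48°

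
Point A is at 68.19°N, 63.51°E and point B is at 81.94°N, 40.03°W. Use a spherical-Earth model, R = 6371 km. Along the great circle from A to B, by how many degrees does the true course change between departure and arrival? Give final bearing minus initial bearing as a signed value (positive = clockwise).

-102.0°

At departure: θ₁ = atan2(sin Δλ cos φ₂, cos φ₁ sin φ₂ − sin φ₁ cos φ₂ cos Δλ) = 341.11°
At arrival: θ₂ = atan2(sin Δλ cos φ₁, −cos φ₂ sin φ₁ + sin φ₂ cos φ₁ cos Δλ) = 239.09°
Δθ = θ₂ − θ₁ = -102.0°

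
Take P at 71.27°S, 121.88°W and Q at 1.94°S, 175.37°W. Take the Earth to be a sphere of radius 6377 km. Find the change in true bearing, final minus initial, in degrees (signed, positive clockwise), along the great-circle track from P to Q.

+40.1°

Initial bearing θ₁ = atan2(sin Δλ cos φ₂, cos φ₁ sin φ₂ − sin φ₁ cos φ₂ cos Δλ) = 304.51°
Final bearing θ₂ = (initial bearing from the destination back to the start) + 180° = 344.65°
Δθ = θ₂ − θ₁ = +40.1°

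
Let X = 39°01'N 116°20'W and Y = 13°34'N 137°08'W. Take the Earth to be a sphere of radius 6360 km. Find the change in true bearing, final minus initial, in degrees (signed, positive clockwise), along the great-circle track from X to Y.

Initial bearing θ₁ = atan2(sin Δλ cos φ₂, cos φ₁ sin φ₂ − sin φ₁ cos φ₂ cos Δλ) = 221.52°
Final bearing θ₂ = (initial bearing from the destination back to the start) + 180° = 212.00°
Δθ = θ₂ − θ₁ = -9.5°

-9.5°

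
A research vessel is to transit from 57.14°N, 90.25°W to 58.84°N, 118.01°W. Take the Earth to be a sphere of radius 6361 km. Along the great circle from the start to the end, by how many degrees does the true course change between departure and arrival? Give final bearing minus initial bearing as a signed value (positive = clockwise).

At departure: θ₁ = atan2(sin Δλ cos φ₂, cos φ₁ sin φ₂ − sin φ₁ cos φ₂ cos Δλ) = 288.30°
At arrival: θ₂ = atan2(sin Δλ cos φ₁, −cos φ₂ sin φ₁ + sin φ₂ cos φ₁ cos Δλ) = 264.63°
Δθ = θ₂ − θ₁ = -23.7°

-23.7°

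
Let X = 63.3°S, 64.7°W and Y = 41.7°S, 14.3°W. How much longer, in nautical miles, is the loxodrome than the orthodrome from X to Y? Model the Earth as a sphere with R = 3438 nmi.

Great circle: cos σ = sin φ₁ sin φ₂ + cos φ₁ cos φ₂ cos Δλ,  σ = 0.6298 rad → d_gc = 2165.3 nmi
Rhumb line: Δψ = +0.6362, q = Δφ/Δψ = 0.5925, d_rh = R√(Δφ²+q²Δλ²) = 2211.5 nmi
Excess = 2211.5 − 2165.3 = 46.2 ≈ 46 nmi

46 nmi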